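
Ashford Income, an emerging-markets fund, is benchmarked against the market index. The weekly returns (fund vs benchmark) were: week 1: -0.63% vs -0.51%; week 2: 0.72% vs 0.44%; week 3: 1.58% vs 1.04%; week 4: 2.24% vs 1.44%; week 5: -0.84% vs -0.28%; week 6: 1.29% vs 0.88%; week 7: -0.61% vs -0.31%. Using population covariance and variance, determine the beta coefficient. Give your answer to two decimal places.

r̄p = 0.5357%,  r̄m = 0.3857%
Cov = Σ(rp − r̄p)(rm − r̄m) / 7 = 0.8029
Var(rm) = Σ(rm − r̄m)² / 7 = 0.5023
β = Cov / Var = 0.8029 / 0.5023 = 1.5984

1.60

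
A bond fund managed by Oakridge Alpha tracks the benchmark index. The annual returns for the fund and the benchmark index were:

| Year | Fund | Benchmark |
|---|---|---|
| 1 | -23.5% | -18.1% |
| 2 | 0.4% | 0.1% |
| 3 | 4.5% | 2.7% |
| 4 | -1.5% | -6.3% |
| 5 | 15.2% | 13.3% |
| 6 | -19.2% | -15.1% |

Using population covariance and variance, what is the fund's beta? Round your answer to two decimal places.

1.23

r̄p = -4.0167%,  r̄m = -3.9000%
Cov = Σ(rp − r̄p)(rm − r̄m) / 6 = 140.8467
Var(rm) = Σ(rm − r̄m)² / 6 = 114.7067
β = Cov / Var = 140.8467 / 114.7067 = 1.2279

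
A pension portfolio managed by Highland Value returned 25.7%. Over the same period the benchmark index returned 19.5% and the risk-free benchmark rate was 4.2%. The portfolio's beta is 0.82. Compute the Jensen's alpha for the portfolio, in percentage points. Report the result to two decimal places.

8.95

CAPM expected return = Rf + β(Rm − Rf) = 4.2% + 0.82 × (19.5% − 4.2%) = 4.2 + 0.82 × 15.30 = 16.7460%
Jensen's α = Rp − E[R] = 25.7% − 16.7460% = 8.9540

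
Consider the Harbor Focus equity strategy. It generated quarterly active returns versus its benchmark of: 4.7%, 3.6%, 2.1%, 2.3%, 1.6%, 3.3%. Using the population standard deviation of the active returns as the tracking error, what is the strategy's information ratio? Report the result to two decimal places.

2.80

r̄ = (4.7 + 3.6 + 2.1 + 2.3 + 1.6 + 3.3) / 6 = 17.60 / 6 = 2.9333%
Σ(r − r̄)² = 6.5733; population σ = √(6.5733/6) = 1.0467%
IR = r̄ / tracking error = 2.9333 / 1.0467 = 2.8024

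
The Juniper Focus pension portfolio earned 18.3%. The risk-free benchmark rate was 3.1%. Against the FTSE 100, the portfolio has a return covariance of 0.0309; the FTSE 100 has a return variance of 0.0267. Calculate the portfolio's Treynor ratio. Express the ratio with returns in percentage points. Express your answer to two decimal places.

13.13

β = Cov / Var = 0.0309 / 0.0267 = 1.1573
Treynor = (Rp − Rf) / β = (18.3% − 3.1%) / 1.1573 = 15.20 / 1.1573 = 13.1340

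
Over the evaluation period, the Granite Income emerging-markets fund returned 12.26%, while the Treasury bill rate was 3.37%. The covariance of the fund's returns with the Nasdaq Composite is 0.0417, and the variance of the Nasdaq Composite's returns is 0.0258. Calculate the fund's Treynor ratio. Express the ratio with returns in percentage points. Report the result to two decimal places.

5.50

β = Cov / Var = 0.0417 / 0.0258 = 1.6163
Treynor = (Rp − Rf) / β = (12.26% − 3.37%) / 1.6163 = 8.89 / 1.6163 = 5.5002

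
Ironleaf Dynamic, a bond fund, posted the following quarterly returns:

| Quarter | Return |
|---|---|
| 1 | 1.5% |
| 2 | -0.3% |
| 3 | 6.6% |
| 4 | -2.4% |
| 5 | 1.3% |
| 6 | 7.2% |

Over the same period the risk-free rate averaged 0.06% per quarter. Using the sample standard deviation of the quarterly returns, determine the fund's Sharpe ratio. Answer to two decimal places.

μ = (1.5 − 0.3 + 6.6 − 2.4 + 1.3 + 7.2) / 6 = 13.90 / 6 = 2.3167%
Σ(r − μ)² = (1.5 − 2.3167)² + (-0.3 − 2.3167)² + (6.6 − 2.3167)² + … = 72.9883
σ = √[72.9883 / 5] = 3.8207%
Sharpe = (μ − rf) / σ = (2.3167 − 0.06) / 3.8207 = 2.2567 / 3.8207 = 0.5907

0.59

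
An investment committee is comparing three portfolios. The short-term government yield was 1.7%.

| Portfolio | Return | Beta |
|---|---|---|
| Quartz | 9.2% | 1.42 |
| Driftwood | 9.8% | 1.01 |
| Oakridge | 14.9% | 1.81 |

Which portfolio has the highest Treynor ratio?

Driftwood

Quartz: Treynor = (9.2% − 1.7%) / 1.42 = 5.282
Driftwood: Treynor = (9.8% − 1.7%) / 1.01 = 8.020
Oakridge: Treynor = (14.9% − 1.7%) / 1.81 = 7.293
Highest: Driftwood (8.020).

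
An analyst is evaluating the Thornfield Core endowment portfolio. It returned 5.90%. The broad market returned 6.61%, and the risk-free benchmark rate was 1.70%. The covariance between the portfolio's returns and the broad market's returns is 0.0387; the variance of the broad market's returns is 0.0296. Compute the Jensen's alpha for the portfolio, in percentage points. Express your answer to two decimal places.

β = Cov / Var = 0.0387 / 0.0296 = 1.3074
E[R] = Rf + β(Rm − Rf) = 1.70% + 1.3074 × (6.61% − 1.70%) = 8.1193%
α = Rp − E[R] = 5.90% − 8.1193% = -2.2193

-2.22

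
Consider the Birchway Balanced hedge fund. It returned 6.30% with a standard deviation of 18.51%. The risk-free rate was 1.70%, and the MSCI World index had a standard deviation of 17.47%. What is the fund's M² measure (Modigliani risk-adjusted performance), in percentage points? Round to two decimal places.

Sharpe = (Rp − Rf) / σp = (6.30% − 1.70%) / 18.51% = 0.2485
M² = Rf + Sharpe × σm = 1.70% + 0.2485 × 17.47% = 6.0413%

6.04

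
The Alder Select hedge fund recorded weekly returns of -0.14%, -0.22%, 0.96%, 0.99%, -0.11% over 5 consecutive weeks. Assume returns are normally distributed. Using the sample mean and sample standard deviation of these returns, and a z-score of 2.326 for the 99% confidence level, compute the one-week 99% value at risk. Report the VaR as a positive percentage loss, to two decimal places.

r̄ = (-0.14 − 0.22 + 0.96 + 0.99 − 0.11) / 5 = 1.480 / 5 = 0.2960%
Sample std dev = √[1.5437 / 4] = 0.6212%
VaR = −(r̄ − z·σ) = −(0.2960 − 2.326 × 0.6212) = −(-1.1489) = 1.1489%

1.15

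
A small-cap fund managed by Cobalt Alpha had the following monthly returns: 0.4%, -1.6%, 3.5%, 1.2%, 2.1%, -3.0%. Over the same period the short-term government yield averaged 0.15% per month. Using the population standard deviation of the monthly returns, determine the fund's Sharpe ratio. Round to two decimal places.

r̄ = (0.4 − 1.6 + 3.5 + 1.2 + 2.1 − 3) / 6 = 0.4333%
Σ(r − r̄)² = 28.6933; population σ = √(28.6933/6) = 2.1868%
Sharpe = (r̄ − rf) / σ = (0.4333 − 0.15) / 2.1868 = 0.2833 / 2.1868 = 0.1296

0.13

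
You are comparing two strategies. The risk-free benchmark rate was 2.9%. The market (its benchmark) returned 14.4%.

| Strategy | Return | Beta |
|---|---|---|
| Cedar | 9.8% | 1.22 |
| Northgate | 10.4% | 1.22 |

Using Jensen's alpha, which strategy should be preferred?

Cedar: α = 9.8% − [2.9% + 1.22 × (14.4% − 2.9%)] = -7.130
Northgate: α = 10.4% − [2.9% + 1.22 × (14.4% − 2.9%)] = -6.530
Highest: Northgate (-6.530).

Northgate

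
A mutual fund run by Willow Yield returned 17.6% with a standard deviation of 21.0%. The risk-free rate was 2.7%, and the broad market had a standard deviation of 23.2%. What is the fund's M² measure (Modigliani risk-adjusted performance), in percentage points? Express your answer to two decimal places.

19.16

Sharpe = (Rp − Rf) / σp = (17.6% − 2.7%) / 21.0% = 0.7095
M² = Rf + Sharpe × σm = 2.7% + 0.7095 × 23.2% = 19.1604%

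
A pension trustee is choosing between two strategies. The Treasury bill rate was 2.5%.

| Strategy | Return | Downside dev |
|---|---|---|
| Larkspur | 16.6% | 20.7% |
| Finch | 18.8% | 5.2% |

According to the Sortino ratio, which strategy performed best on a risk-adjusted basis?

Larkspur: Sortino ratio = (16.6% − 2.5%) / 20.7% = 0.681
Finch: Sortino ratio = (18.8% − 2.5%) / 5.2% = 3.135
Highest: Finch (3.135).

Finch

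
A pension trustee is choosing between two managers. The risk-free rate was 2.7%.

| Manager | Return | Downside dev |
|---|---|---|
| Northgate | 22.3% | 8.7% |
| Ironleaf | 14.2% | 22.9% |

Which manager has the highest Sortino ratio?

Northgate

Northgate: Sortino ratio = (22.3% − 2.7%) / 8.7% = 2.253
Ironleaf: Sortino ratio = (14.2% − 2.7%) / 22.9% = 0.502
Highest: Northgate (2.253).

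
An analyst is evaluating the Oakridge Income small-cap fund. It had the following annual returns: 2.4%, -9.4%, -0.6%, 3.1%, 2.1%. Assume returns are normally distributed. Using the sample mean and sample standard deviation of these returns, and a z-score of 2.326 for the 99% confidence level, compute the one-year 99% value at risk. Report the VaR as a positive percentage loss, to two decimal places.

12.53

Mean return r̄ = -2.40 / 5 = -0.4800%
Σ(r − r̄)² = (2.4 − (-0.4800))² + (-9.4 − (-0.4800))² + … = 107.3480
σ = √[107.3480 / 4] = 5.1804%
VaR = −(r̄ − z·σ) = −(-0.4800 − 2.326 × 5.1804) = −(-12.5296) = 12.5296%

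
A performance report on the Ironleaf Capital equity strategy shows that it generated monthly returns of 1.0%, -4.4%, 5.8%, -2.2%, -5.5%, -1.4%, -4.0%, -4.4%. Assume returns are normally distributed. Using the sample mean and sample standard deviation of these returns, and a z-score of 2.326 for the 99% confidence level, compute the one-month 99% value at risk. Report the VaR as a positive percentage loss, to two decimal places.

Mean return μ = -15.10 / 8 = -1.8875%
Sample std dev = √[97.9088 / 7] = 3.7399%
VaR = −(μ − z·σ) = −(-1.8875 − 2.326 × 3.7399) = −(-10.5865) = 10.5865%

10.59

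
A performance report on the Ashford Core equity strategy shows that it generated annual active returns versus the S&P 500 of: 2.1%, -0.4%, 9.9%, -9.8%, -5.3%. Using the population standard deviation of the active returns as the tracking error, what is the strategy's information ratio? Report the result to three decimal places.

-0.105

r̄ = (2.1 − 0.4 + 9.9 − 9.8 − 5.3) / 5 = -0.7000%
Population std dev = √[224.2600 / 5] = 6.6972%
IR = r̄ / tracking error = -0.7000 / 6.6972 = -0.1045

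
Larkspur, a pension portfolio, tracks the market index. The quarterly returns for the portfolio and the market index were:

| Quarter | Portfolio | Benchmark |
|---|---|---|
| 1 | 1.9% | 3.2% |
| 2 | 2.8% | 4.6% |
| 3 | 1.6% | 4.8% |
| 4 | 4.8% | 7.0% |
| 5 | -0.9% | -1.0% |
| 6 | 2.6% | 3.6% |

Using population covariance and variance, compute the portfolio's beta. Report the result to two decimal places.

r̄p = 2.1333%,  r̄m = 3.7000%
Cov = Σ(rp − r̄p)(rm − r̄m) / 6 = 3.8567
Var(rm) = Σ(rm − r̄m)² / 6 = 5.8767
β = Cov / Var = 3.8567 / 5.8767 = 0.6563

0.66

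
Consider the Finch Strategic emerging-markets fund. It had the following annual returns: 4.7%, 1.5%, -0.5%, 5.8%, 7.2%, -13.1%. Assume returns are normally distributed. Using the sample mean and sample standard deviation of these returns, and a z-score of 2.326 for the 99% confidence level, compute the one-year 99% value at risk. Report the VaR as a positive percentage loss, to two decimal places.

16.36

Mean return r̄ = 5.60 / 6 = 0.9333%
Sample std dev = √[276.4533 / 5] = 7.4358%
VaR = −(r̄ − z·σ) = −(0.9333 − 2.326 × 7.4358) = −(-16.3624) = 16.3624%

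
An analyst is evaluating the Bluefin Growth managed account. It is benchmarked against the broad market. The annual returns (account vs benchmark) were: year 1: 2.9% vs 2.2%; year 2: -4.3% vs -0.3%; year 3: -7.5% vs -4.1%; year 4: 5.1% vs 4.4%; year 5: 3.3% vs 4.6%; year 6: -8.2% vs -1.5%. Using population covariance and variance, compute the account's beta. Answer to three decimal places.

1.605

r̄p = -1.4500%,  r̄m = 0.8833%
Cov = Σ(rp − r̄p)(rm − r̄m) / 6 = 16.0042
Var(rm) = Σ(rm − r̄m)² / 6 = 9.9714
β = Cov / Var = 16.0042 / 9.9714 = 1.6050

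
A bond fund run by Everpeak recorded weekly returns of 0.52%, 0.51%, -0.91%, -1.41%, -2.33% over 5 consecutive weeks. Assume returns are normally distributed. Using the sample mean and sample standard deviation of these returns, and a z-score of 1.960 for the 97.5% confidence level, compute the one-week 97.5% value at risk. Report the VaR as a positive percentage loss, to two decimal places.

3.16

μ = (0.52 + 0.51 − 0.91 − 1.41 − 2.33) / 5 = -0.7240%
Sample std dev = √[6.1547 / 4] = 1.2404%
VaR = −(μ − z·σ) = −(-0.7240 − 1.960 × 1.2404) = −(-3.1552) = 3.1552%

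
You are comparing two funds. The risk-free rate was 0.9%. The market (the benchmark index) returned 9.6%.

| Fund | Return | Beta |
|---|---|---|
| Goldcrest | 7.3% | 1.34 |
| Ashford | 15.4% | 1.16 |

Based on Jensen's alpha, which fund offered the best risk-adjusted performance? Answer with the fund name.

Ashford

Goldcrest: α = 7.3% − [0.9% + 1.34 × (9.6% − 0.9%)] = -5.258
Ashford: α = 15.4% − [0.9% + 1.16 × (9.6% − 0.9%)] = 4.408
Highest: Ashford (4.408).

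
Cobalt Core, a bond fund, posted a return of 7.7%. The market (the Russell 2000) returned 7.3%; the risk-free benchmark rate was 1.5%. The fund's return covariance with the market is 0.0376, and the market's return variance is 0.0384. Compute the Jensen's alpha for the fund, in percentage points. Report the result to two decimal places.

0.52

β = Cov / Var = 0.0376 / 0.0384 = 0.9792
E[R] = Rf + β(Rm − Rf) = 1.5% + 0.9792 × (7.3% − 1.5%) = 7.1794%
α = Rp − E[R] = 7.7% − 7.1794% = 0.5206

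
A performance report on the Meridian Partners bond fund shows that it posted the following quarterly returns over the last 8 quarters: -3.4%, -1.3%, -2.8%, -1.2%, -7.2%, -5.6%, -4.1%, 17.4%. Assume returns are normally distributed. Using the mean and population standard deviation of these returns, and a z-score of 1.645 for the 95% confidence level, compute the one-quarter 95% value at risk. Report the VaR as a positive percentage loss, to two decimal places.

Mean return r̄ = -8.20 / 8 = -1.0250%
Population std dev = √[416.8950 / 8] = 7.2189%
VaR = −(r̄ − z·σ) = −(-1.0250 − 1.645 × 7.2189) = −(-12.9001) = 12.9001%

12.90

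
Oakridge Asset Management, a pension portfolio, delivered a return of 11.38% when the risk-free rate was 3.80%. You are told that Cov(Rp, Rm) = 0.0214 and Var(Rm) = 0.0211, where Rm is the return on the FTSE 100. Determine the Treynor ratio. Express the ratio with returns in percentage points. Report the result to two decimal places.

7.47

β = Cov / Var = 0.0214 / 0.0211 = 1.0142
Treynor = (Rp − Rf) / β = (11.38% − 3.80%) / 1.0142 = 7.58 / 1.0142 = 7.4739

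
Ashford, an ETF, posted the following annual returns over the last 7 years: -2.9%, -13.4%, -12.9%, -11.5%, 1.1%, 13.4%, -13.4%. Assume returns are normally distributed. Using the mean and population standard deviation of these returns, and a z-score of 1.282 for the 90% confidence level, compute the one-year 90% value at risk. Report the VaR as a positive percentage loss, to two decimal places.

μ = (-2.9 − 13.4 − 12.9 − 11.5 + 1.1 + 13.4 − 13.4) / 7 = -39.60 / 7 = -5.6571%
Σ(r − μ)² = (-2.9 − (-5.6571))² + (-13.4 − (-5.6571))² + (-12.9 − (-5.6571))² + … = 622.9371
σ = √[622.9371 / 7] = 9.4335%
VaR = −(μ − z·σ) = −(-5.6571 − 1.282 × 9.4335) = −(-17.7508) = 17.7508%

17.75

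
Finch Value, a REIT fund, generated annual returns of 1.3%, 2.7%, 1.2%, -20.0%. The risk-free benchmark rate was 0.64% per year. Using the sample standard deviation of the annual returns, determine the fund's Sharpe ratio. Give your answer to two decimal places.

-0.40

r̄ = (1.3 + 2.7 + 1.2 − 20) / 4 = -3.7000%
Σ(r − r̄)² = 355.6600; sample σ = √(355.6600/3) = 10.8882%
Sharpe = (r̄ − rf) / σ = (-3.7000 − 0.64) / 10.8882 = -4.3400 / 10.8882 = -0.3986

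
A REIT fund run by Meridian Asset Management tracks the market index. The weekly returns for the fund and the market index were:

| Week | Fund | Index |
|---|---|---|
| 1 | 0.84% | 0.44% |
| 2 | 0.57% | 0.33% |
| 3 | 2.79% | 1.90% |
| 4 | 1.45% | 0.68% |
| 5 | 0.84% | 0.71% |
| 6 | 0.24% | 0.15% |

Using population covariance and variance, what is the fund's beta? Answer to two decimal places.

1.41

r̄p = 1.1217%,  r̄m = 0.7017%
Cov = Σ(rp − r̄p)(rm − r̄m) / 6 = 0.4591
Var(rm) = Σ(rm − r̄m)² / 6 = 0.3246
β = Cov / Var = 0.4591 / 0.3246 = 1.4144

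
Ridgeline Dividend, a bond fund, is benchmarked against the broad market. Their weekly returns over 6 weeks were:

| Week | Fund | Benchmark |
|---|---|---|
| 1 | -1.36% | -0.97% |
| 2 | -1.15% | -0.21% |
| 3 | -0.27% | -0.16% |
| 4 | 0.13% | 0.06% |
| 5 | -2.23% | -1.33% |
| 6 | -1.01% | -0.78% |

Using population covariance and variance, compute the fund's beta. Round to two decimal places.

r̄p = -0.9817%,  r̄m = -0.5650%
Cov = Σ(rp − r̄p)(rm − r̄m) / 6 = 0.3396
Var(rm) = Σ(rm − r̄m)² / 6 = 0.2460
β = Cov / Var = 0.3396 / 0.2460 = 1.3805

1.38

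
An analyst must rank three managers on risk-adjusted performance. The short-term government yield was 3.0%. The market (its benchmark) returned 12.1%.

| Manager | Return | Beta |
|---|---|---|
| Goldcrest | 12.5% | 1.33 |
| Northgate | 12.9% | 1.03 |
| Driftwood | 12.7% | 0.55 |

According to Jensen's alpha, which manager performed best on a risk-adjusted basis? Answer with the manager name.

Goldcrest: α = 12.5% − [3.0% + 1.33 × (12.1% − 3.0%)] = -2.603
Northgate: α = 12.9% − [3.0% + 1.03 × (12.1% − 3.0%)] = 0.527
Driftwood: α = 12.7% − [3.0% + 0.55 × (12.1% − 3.0%)] = 4.695
Highest: Driftwood (4.695).

Driftwood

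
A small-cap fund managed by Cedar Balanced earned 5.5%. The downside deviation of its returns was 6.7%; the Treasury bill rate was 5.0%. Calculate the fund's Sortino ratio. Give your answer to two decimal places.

0.07

Sortino = (Rp − Rf) / σd = (5.5% − 5.0%) / 6.7% = 0.50% / 6.7% = 0.0746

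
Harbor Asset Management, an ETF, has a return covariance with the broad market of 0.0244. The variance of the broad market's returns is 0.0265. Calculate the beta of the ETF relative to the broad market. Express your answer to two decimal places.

β = Cov(Rp, Rm) / Var(Rm) = 0.0244 / 0.0265 = 0.9208

0.92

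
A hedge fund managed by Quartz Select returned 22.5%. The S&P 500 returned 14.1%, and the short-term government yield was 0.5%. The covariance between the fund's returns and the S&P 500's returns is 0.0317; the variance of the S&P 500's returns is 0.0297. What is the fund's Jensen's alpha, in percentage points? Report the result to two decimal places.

β = Cov / Var = 0.0317 / 0.0297 = 1.0673
E[R] = Rf + β(Rm − Rf) = 0.5% + 1.0673 × (14.1% − 0.5%) = 15.0153%
α = Rp − E[R] = 22.5% − 15.0153% = 7.4847

7.48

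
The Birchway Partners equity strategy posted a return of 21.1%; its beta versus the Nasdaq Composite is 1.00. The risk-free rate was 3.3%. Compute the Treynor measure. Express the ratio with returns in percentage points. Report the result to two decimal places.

17.80

Treynor = (Rp − Rf) / β = (21.1% − 3.3%) / 1.00 = 17.80 / 1.00 = 17.8000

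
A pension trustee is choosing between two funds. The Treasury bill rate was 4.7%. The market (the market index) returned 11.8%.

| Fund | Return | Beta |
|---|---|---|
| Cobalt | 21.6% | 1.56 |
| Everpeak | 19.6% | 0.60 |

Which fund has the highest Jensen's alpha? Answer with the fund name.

Cobalt: α = 21.6% − [4.7% + 1.56 × (11.8% − 4.7%)] = 5.824
Everpeak: α = 19.6% − [4.7% + 0.60 × (11.8% − 4.7%)] = 10.640
Highest: Everpeak (10.640).

Everpeak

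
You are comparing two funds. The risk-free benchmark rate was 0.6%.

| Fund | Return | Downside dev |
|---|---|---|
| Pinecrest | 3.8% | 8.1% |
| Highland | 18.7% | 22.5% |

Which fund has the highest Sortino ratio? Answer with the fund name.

Pinecrest: Sortino ratio = (3.8% − 0.6%) / 8.1% = 0.395
Highland: Sortino ratio = (18.7% − 0.6%) / 22.5% = 0.804
Highest: Highland (0.804).

Highland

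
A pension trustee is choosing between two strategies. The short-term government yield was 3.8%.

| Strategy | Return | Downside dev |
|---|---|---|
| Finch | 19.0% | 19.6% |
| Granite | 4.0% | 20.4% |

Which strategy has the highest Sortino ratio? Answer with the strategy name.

Finch

Finch: Sortino ratio = (19.0% − 3.8%) / 19.6% = 0.776
Granite: Sortino ratio = (4.0% − 3.8%) / 20.4% = 0.010
Highest: Finch (0.776).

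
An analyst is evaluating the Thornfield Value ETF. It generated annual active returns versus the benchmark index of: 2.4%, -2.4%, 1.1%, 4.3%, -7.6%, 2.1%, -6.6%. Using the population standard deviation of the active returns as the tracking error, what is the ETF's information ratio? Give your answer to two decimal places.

-0.22

μ = (2.4 − 2.4 + 1.1 + 4.3 − 7.6 + 2.1 − 6.6) / 7 = -0.9571%
Population σ = √[Σ(r − μ)² / 7] = √[130.5371 / 7] = √18.6482 = 4.3184%
IR = μ / tracking error = -0.9571 / 4.3184 = -0.2216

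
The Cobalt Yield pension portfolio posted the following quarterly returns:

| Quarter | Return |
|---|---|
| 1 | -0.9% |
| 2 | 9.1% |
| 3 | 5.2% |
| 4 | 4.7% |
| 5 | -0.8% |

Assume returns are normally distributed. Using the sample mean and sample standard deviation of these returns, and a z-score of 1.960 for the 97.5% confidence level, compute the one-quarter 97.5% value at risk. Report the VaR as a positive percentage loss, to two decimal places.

4.94

Mean return r̄ = 17.30 / 5 = 3.4600%
Σ(r − r̄)² = (-0.9 − 3.4600)² + (9.1 − 3.4600)² + (5.2 − 3.4600)² + … = 73.5320
sample σ = √(73.5320 / 4) = √18.3830 = 4.2875%
VaR = −(r̄ − z·σ) = −(3.4600 − 1.960 × 4.2875) = −(-4.9435) = 4.9435%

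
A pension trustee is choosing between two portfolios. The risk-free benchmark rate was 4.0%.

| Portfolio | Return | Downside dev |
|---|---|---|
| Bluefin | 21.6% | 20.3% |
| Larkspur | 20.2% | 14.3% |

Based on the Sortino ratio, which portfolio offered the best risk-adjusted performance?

Bluefin: Sortino ratio = (21.6% − 4.0%) / 20.3% = 0.867
Larkspur: Sortino ratio = (20.2% − 4.0%) / 14.3% = 1.133
Highest: Larkspur (1.133).

Larkspur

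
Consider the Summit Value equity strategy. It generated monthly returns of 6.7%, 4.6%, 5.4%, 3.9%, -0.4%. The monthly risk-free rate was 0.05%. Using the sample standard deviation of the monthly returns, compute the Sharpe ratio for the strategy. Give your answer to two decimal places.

1.48

r̄ = (6.7 + 4.6 + 5.4 + 3.9 − 0.4) / 5 = 4.0400%
Sample std dev = √[28.9720 / 4] = 2.6913%
Sharpe = (r̄ − rf) / σ = (4.0400 − 0.05) / 2.6913 = 3.9900 / 2.6913 = 1.4826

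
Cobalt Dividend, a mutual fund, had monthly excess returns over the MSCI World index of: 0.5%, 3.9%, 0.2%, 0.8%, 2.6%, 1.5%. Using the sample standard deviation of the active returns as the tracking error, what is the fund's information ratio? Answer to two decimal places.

1.11

r̄ = (0.5 + 3.9 + 0.2 + 0.8 + 2.6 + 1.5) / 6 = 9.50 / 6 = 1.5833%
Sample σ = √[Σ(r − r̄)² / 5] = √[10.1083 / 5] = √2.0217 = 1.4219%
IR = r̄ / tracking error = 1.5833 / 1.4219 = 1.1135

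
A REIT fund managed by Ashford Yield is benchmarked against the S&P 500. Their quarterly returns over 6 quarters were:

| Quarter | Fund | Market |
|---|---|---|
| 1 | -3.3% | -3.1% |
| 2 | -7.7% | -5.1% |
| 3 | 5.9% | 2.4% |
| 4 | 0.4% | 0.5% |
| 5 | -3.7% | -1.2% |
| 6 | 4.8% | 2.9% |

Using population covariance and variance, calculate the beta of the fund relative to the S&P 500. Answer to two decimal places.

1.62

r̄p = -0.6000%,  r̄m = -0.6000%
Cov = Σ(rp − r̄p)(rm − r̄m) / 6 = 13.3433
Var(rm) = Σ(rm − r̄m)² / 6 = 8.2200
β = Cov / Var = 13.3433 / 8.2200 = 1.6233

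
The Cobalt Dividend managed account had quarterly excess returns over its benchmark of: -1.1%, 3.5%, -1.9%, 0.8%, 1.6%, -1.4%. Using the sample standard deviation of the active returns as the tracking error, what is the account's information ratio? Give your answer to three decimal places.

0.120

r̄ = (-1.1 + 3.5 − 1.9 + 0.8 + 1.6 − 1.4) / 6 = 0.2500%
Sample std dev = √[21.8550 / 5] = 2.0907%
IR = r̄ / tracking error = 0.2500 / 2.0907 = 0.1196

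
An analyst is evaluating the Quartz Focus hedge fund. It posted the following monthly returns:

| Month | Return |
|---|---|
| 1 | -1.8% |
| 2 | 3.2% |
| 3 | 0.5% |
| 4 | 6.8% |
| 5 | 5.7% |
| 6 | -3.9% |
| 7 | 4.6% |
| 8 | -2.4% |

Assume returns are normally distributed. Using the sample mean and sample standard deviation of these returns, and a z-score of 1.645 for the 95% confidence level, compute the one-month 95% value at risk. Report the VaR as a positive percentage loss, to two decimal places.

Mean return r̄ = 12.70 / 8 = 1.5875%
Σ(r − r̄)² = (-1.8 − 1.5875)² + (3.2 − 1.5875)² + (0.5 − 1.5875)² + … = 114.4288
sample σ = √(114.4288 / 7) = √16.3470 = 4.0431%
VaR = −(r̄ − z·σ) = −(1.5875 − 1.645 × 4.0431) = −(-5.0634) = 5.0634%

5.06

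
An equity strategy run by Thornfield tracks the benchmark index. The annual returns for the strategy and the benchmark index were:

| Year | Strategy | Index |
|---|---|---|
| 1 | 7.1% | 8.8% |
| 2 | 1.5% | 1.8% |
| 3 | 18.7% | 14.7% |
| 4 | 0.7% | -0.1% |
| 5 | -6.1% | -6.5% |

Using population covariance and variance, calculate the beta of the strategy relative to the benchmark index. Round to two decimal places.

r̄p = 4.3800%,  r̄m = 3.7400%
Cov = Σ(rp − r̄p)(rm − r̄m) / 5 = 59.5488
Var(rm) = Σ(rm − r̄m)² / 5 = 53.8184
β = Cov / Var = 59.5488 / 53.8184 = 1.1065

1.11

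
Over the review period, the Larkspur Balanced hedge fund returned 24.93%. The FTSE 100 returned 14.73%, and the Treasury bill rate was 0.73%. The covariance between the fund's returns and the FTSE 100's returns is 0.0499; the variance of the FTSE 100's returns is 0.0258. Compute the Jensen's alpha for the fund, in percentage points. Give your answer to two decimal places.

-2.88

β = Cov / Var = 0.0499 / 0.0258 = 1.9341
E[R] = Rf + β(Rm − Rf) = 0.73% + 1.9341 × (14.73% − 0.73%) = 27.8074%
α = Rp − E[R] = 24.93% − 27.8074% = -2.8774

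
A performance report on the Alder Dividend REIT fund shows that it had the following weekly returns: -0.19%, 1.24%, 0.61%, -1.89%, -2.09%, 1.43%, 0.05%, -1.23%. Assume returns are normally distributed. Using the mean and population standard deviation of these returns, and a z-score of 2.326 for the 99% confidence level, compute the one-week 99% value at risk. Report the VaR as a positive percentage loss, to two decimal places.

r̄ = (-0.19 + 1.24 + 0.61 − 1.89 − 2.09 + 1.43 + 0.05 − 1.23) / 8 = -2.070 / 8 = -0.2588%
Population std dev = √[12.9107 / 8] = 1.2704%
VaR = −(r̄ − z·σ) = −(-0.2588 − 2.326 × 1.2704) = −(-3.2138) = 3.2138%

3.21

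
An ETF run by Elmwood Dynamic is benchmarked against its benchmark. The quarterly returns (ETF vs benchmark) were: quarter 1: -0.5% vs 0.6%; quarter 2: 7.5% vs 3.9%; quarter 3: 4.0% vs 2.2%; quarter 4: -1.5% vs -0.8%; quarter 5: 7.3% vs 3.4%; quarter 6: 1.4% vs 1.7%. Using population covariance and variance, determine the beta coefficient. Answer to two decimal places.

r̄p = 3.0333%,  r̄m = 1.8333%
Cov = Σ(rp − r̄p)(rm − r̄m) / 6 = 5.4639
Var(rm) = Σ(rm − r̄m)² / 6 = 2.5556
β = Cov / Var = 5.4639 / 2.5556 = 2.1380

2.14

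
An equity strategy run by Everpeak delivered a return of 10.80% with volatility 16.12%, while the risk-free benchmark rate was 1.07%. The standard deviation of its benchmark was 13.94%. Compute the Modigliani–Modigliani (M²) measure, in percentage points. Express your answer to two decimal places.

Sharpe = (Rp − Rf) / σp = (10.80% − 1.07%) / 16.12% = 0.6036
M² = Rf + Sharpe × σm = 1.07% + 0.6036 × 13.94% = 9.4842%

9.48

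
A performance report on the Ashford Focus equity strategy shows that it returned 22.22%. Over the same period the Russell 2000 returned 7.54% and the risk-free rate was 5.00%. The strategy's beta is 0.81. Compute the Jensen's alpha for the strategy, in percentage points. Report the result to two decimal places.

CAPM expected return = Rf + β(Rm − Rf) = 5.00% + 0.81 × (7.54% − 5.00%) = 5 + 0.81 × 2.54 = 7.0574%
Jensen's α = Rp − E[R] = 22.22% − 7.0574% = 15.1626

15.16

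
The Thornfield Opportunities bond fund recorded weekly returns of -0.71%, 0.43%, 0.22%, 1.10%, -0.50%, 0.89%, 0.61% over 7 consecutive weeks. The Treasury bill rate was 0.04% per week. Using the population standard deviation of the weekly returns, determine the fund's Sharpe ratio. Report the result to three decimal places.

Mean return r̄ = 2.040 / 7 = 0.2914%
Σ(r − r̄)² = 2.7671; population σ = √(2.7671/7) = 0.6287%
Sharpe = (r̄ − rf) / σ = (0.2914 − 0.04) / 0.6287 = 0.2514 / 0.6287 = 0.3999

0.400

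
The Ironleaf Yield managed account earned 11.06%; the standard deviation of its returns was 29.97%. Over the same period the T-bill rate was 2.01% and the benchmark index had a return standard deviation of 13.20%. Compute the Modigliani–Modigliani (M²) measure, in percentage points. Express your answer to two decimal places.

6.00

Sharpe = (Rp − Rf) / σp = (11.06% − 2.01%) / 29.97% = 0.3020
M² = Rf + Sharpe × σm = 2.01% + 0.3020 × 13.20% = 5.9964%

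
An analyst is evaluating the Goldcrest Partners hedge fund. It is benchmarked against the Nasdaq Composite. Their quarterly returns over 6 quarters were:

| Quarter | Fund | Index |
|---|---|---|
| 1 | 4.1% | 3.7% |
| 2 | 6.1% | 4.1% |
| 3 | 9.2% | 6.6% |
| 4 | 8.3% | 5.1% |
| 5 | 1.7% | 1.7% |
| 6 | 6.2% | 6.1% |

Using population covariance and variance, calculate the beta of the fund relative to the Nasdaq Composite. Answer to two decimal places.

1.38

r̄p = 5.9333%,  r̄m = 4.5500%
Cov = Σ(rp − r̄p)(rm − r̄m) / 6 = 3.6600
Var(rm) = Σ(rm − r̄m)² / 6 = 2.6592
β = Cov / Var = 3.6600 / 2.6592 = 1.3764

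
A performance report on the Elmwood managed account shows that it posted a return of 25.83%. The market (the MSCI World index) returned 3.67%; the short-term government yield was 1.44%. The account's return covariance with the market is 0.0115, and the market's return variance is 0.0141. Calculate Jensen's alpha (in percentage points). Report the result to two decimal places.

22.57

β = Cov / Var = 0.0115 / 0.0141 = 0.8156
E[R] = Rf + β(Rm − Rf) = 1.44% + 0.8156 × (3.67% − 1.44%) = 3.2588%
α = Rp − E[R] = 25.83% − 3.2588% = 22.5712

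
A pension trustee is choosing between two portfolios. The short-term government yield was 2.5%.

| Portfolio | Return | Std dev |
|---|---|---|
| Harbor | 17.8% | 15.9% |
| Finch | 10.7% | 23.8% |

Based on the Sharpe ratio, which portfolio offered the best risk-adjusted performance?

Harbor

Harbor: Sharpe ratio = (17.8% − 2.5%) / 15.9% = 0.962
Finch: Sharpe ratio = (10.7% − 2.5%) / 23.8% = 0.345
Highest: Harbor (0.962).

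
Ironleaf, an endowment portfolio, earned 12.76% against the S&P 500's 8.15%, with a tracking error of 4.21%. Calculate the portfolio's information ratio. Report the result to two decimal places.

IR = (Rp − Rb) / TE = (12.76% − 8.15%) / 4.21% = 4.61% / 4.21% = 1.0950

1.10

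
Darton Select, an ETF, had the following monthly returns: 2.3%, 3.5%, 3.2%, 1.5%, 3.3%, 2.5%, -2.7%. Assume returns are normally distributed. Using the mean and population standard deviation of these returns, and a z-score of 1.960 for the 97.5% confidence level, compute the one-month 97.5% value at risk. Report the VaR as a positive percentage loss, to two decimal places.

r̄ = (2.3 + 3.5 + 3.2 + 1.5 + 3.3 + 2.5 − 2.7) / 7 = 13.60 / 7 = 1.9429%
Population std dev = √[28.0371 / 7] = 2.0013%
VaR = −(r̄ − z·σ) = −(1.9429 − 1.960 × 2.0013) = −(-1.9796) = 1.9796%

1.98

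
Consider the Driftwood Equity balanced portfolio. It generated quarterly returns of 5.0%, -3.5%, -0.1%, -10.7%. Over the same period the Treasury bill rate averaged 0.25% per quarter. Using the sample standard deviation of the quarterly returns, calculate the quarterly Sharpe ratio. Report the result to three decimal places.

-0.391

μ = (5 − 3.5 − 0.1 − 10.7) / 4 = -2.3250%
Σ(r − μ)² = 130.1275; sample σ = √(130.1275/3) = 6.5860%
Sharpe = (μ − rf) / σ = (-2.3250 − 0.25) / 6.5860 = -2.5750 / 6.5860 = -0.3910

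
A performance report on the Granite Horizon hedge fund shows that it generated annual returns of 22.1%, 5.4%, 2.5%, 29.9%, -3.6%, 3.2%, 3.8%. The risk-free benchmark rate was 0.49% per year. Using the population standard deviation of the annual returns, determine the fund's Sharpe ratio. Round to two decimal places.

0.76

Mean return r̄ = 63.30 / 7 = 9.0429%
Σ(r − r̄)² = 883.0571; population σ = √(883.0571/7) = 11.2317%
Sharpe = (r̄ − rf) / σ = (9.0429 − 0.49) / 11.2317 = 8.5529 / 11.2317 = 0.7615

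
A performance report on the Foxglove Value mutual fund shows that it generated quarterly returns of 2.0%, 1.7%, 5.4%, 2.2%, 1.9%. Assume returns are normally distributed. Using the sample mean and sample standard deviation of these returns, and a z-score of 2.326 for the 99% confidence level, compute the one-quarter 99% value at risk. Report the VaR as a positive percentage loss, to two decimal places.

0.97

r̄ = (2 + 1.7 + 5.4 + 2.2 + 1.9) / 5 = 2.6400%
Sample σ = √[Σ(r − r̄)² / 4] = √[9.6520 / 4] = √2.4130 = 1.5534%
VaR = −(r̄ − z·σ) = −(2.6400 − 2.326 × 1.5534) = −(-0.9732) = 0.9732%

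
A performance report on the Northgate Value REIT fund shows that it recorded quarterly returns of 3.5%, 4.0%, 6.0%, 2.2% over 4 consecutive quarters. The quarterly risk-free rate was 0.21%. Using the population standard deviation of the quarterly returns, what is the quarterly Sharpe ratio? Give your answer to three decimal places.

2.719

r̄ = (3.5 + 4 + 6 + 2.2) / 4 = 3.9250%
Population std dev = √[7.4675 / 4] = 1.3663%
Sharpe = (r̄ − rf) / σ = (3.9250 − 0.21) / 1.3663 = 3.7150 / 1.3663 = 2.7190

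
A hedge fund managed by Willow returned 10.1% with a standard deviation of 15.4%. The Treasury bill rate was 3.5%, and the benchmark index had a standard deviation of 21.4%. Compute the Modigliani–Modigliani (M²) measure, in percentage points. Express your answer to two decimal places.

Sharpe = (Rp − Rf) / σp = (10.1% − 3.5%) / 15.4% = 0.4286
M² = Rf + Sharpe × σm = 3.5% + 0.4286 × 21.4% = 12.6720%

12.67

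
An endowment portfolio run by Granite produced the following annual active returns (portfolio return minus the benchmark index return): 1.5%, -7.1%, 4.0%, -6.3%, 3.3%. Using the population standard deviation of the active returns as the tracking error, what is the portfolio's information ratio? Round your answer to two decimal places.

μ = (1.5 − 7.1 + 4 − 6.3 + 3.3) / 5 = -4.60 / 5 = -0.9200%
Σ(r − μ)² = (1.5 − (-0.9200))² + (-7.1 − (-0.9200))² + … = 115.0080
population σ = √(115.0080 / 5) = √23.0016 = 4.7960%
IR = μ / tracking error = -0.9200 / 4.7960 = -0.1918

-0.19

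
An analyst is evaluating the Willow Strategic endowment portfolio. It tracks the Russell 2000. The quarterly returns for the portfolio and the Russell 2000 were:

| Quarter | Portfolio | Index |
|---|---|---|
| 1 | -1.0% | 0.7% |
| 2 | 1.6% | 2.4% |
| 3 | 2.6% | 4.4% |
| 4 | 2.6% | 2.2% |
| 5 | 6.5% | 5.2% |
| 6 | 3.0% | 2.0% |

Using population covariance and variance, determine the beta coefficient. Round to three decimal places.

1.224

r̄p = 2.5500%,  r̄m = 2.8167%
Cov = Σ(rp − r̄p)(rm − r̄m) / 6 = 2.8342
Var(rm) = Σ(rm − r̄m)² / 6 = 2.3147
β = Cov / Var = 2.8342 / 2.3147 = 1.2244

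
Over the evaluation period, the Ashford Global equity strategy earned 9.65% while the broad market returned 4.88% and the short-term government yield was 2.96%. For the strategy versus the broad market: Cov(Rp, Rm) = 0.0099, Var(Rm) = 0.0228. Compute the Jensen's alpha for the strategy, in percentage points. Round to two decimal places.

5.86

β = Cov / Var = 0.0099 / 0.0228 = 0.4342
E[R] = Rf + β(Rm − Rf) = 2.96% + 0.4342 × (4.88% − 2.96%) = 3.7937%
α = Rp − E[R] = 9.65% − 3.7937% = 5.8563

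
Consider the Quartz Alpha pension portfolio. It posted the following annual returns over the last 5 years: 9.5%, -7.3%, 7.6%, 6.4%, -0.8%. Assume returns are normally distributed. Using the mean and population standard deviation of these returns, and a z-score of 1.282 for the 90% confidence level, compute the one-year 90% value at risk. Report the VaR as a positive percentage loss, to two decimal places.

Mean return μ = 15.40 / 5 = 3.0800%
Population std dev = √[195.4680 / 5] = 6.2525%
VaR = −(μ − z·σ) = −(3.0800 − 1.282 × 6.2525) = −(-4.9357) = 4.9357%

4.94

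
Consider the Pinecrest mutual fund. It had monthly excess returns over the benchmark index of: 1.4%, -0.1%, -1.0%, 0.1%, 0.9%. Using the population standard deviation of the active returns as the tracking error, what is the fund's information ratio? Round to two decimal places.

0.31

r̄ = (1.4 − 0.1 − 1 + 0.1 + 0.9) / 5 = 1.30 / 5 = 0.2600%
Population σ = √[Σ(r − r̄)² / 5] = √[3.4520 / 5] = √0.6904 = 0.8309%
IR = r̄ / tracking error = 0.2600 / 0.8309 = 0.3129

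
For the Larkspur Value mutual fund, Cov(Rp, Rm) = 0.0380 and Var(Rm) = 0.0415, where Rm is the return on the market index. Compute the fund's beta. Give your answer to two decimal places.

β = Cov(Rp, Rm) / Var(Rm) = 0.0380 / 0.0415 = 0.9157

0.92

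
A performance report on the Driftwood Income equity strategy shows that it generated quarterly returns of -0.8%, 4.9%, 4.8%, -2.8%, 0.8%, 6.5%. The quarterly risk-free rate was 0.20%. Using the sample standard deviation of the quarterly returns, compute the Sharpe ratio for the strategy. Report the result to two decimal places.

μ = (-0.8 + 4.9 + 4.8 − 2.8 + 0.8 + 6.5) / 6 = 13.40 / 6 = 2.2333%
Σ(r − μ)² = 68.4933; sample σ = √(68.4933/5) = 3.7012%
Sharpe = (μ − rf) / σ = (2.2333 − 0.2) / 3.7012 = 2.0333 / 3.7012 = 0.5494

0.55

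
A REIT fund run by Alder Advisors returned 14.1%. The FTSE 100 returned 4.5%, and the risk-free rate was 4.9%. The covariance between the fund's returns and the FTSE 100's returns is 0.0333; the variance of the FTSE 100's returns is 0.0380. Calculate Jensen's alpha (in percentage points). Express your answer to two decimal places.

9.55

β = Cov / Var = 0.0333 / 0.0380 = 0.8763
E[R] = Rf + β(Rm − Rf) = 4.9% + 0.8763 × (4.5% − 4.9%) = 4.5495%
α = Rp − E[R] = 14.1% − 4.5495% = 9.5505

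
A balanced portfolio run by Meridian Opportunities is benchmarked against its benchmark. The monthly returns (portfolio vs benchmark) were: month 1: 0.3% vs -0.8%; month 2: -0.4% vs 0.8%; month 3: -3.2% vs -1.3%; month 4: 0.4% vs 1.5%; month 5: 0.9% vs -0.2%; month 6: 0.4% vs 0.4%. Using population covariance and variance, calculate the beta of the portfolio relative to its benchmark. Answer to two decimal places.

0.79

r̄p = -0.2667%,  r̄m = 0.0667%
Cov = Σ(rp − r̄p)(rm − r̄m) / 6 = 0.7144
Var(rm) = Σ(rm − r̄m)² / 6 = 0.8989
β = Cov / Var = 0.7144 / 0.8989 = 0.7947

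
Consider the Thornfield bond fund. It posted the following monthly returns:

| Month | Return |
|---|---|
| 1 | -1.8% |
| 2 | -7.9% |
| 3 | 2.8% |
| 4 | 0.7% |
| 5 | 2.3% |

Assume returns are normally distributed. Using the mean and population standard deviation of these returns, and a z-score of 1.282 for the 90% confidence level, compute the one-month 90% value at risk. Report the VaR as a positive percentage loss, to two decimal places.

5.79

r̄ = (-1.8 − 7.9 + 2.8 + 0.7 + 2.3) / 5 = -3.90 / 5 = -0.7800%
Σ(r − r̄)² = (-1.8 − (-0.7800))² + (-7.9 − (-0.7800))² + … = 76.2280
σ = √[76.2280 / 5] = 3.9046%
VaR = −(r̄ − z·σ) = −(-0.7800 − 1.282 × 3.9046) = −(-5.7857) = 5.7857%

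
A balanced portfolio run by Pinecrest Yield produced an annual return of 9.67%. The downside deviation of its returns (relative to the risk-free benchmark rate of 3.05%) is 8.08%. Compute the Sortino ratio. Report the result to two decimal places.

Sortino = (Rp − Rf) / σd = (9.67% − 3.05%) / 8.08% = 6.62% / 8.08% = 0.8193

0.82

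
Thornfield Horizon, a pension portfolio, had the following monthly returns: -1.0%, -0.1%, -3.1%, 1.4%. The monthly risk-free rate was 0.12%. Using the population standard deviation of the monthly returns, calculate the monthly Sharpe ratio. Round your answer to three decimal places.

-0.503

r̄ = (-1 − 0.1 − 3.1 + 1.4) / 4 = -0.7000%
Σ(r − r̄)² = 10.6200; population σ = √(10.6200/4) = 1.6294%
Sharpe = (r̄ − rf) / σ = (-0.7000 − 0.12) / 1.6294 = -0.8200 / 1.6294 = -0.5033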